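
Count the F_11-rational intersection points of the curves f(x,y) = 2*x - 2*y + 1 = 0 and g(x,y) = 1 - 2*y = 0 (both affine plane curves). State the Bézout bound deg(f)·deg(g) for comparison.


Common zeros: {(0, 6)}; count = 1; Bézout bound = 1.

deg(f) = 1, deg(g) = 1, so Bézout bound = 1.
Scan x ∈ F_11. For each x, list the y ∈ F_11 with f(x, y) ≡ 0 and those with g(x, y) ≡ 0 (mod 11); the common zeros in that column are the intersection.
  x = 0: f ≡ 0 at y ∈ {6}; g ≡ 0 at y ∈ {6}; common: {6}.
  x = 1: f ≡ 0 at y ∈ {7}; g ≡ 0 at y ∈ {6}; common: ∅.
  x = 2: f ≡ 0 at y ∈ {8}; g ≡ 0 at y ∈ {6}; common: ∅.
  x = 3: f ≡ 0 at y ∈ {9}; g ≡ 0 at y ∈ {6}; common: ∅.
  x = 4: f ≡ 0 at y ∈ {10}; g ≡ 0 at y ∈ {6}; common: ∅.
  x = 5: f ≡ 0 at y ∈ {0}; g ≡ 0 at y ∈ {6}; common: ∅.
  x = 6: f ≡ 0 at y ∈ {1}; g ≡ 0 at y ∈ {6}; common: ∅.
  x = 7: f ≡ 0 at y ∈ {2}; g ≡ 0 at y ∈ {6}; common: ∅.
  x = 8: f ≡ 0 at y ∈ {3}; g ≡ 0 at y ∈ {6}; common: ∅.
  x = 9: f ≡ 0 at y ∈ {4}; g ≡ 0 at y ∈ {6}; common: ∅.
  x = 10: f ≡ 0 at y ∈ {5}; g ≡ 0 at y ∈ {6}; common: ∅.
Collecting: common zeros = {(0, 6)}, so the count is 1.
Comparison with the Bézout bound: 1 ≤ 1 = deg(f)·deg(g), as expected for curves with no common component (the bound is attained).


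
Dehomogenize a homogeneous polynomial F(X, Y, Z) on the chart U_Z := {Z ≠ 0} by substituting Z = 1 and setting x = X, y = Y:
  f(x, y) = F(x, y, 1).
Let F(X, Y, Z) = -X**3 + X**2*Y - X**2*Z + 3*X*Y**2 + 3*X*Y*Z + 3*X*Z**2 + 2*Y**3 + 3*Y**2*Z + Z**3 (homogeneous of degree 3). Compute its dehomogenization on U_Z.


f(x, y) = -x**3 + x**2*y - x**2 + 3*x*y**2 + 3*x*y + 3*x + 2*y**3 + 3*y**2 + 1

On U_Z we set Z = 1. Each monomial c·X^i·Y^j·Z^k in F becomes c·x^i·y^j·1^k = c·x^i·y^j.
Substituting Z = 1: F(X, Y, 1) = -x**3 + x**2*y - x**2 + 3*x*y**2 + 3*x*y + 3*x + 2*y**3 + 3*y**2 + 1.
Note: deg(f) ≤ deg(F) = 3; strict inequality happens when F is divisible by Z (lost terms).


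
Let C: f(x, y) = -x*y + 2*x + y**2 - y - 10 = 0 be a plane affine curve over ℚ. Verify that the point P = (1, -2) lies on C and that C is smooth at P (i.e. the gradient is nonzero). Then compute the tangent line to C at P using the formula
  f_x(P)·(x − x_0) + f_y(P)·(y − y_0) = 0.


Tangent line at P: 4*x - 6*y - 16 = 0.

Step 1: f(1, -2) = 0, so P lies on C.
Step 2: partial derivatives
  f_x(x, y) = 2 - y, f_y(x, y) = -x + 2*y - 1.
  f_x(P) = 4, f_y(P) = -6 (gradient nonzero, so P is smooth).
Step 3: tangent line at P: 4·(x − 1) + -6·(y − -2) = 0.
Expanding: 4*x - 6*y - 16 = 0.


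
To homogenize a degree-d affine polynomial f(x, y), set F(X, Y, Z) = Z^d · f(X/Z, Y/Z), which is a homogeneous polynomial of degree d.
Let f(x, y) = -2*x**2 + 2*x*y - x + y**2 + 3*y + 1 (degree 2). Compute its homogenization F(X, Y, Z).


F(X, Y, Z) = -2*X**2 + 2*X*Y - X*Z + Y**2 + 3*Y*Z + Z**2

deg(f) = 2.
Substitute x = X/Z, y = Y/Z into f, then multiply by Z^2.
  monomial -2·x^2·y^0 ↦ -2·X^2·Y^0·Z^0.
  monomial 2·x^1·y^1 ↦ 2·X^1·Y^1·Z^0.
  monomial -1·x^1·y^0 ↦ -1·X^1·Y^0·Z^1.
  monomial 1·x^0·y^2 ↦ 1·X^0·Y^2·Z^0.
  monomial 3·x^0·y^1 ↦ 3·X^0·Y^1·Z^1.
  monomial 1·x^0·y^0 ↦ 1·X^0·Y^0·Z^2.
Collecting: F(X, Y, Z) = -2*X**2 + 2*X*Y - X*Z + Y**2 + 3*Y*Z + Z**2.


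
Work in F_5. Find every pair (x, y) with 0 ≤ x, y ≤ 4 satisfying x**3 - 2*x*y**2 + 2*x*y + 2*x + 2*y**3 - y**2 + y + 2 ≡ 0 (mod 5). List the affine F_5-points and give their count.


Affine F_5-points: {(0, 3), (1, 0), (1, 2), (2, 2), (3, 0)}; count = 5.

For each of the 25 pairs (x, y) ∈ F_5², evaluate f(x, y) mod 5. Record the zeros.
  x = 0: [0↦2, 1↦4, 2↦1, 3↦0, 4↦3]  zeros at y ∈ {3}
  x = 1: [0↦0, 1↦2, 2↦0, 3↦1, 4↦2]  zeros at y ∈ {0, 2}
  x = 2: [0↦4, 1↦1, 2↦0, 3↦3, 4↦2]  zeros at y ∈ {2}
  x = 3: [0↦0, 1↦2, 2↦2, 3↦2, 4↦4]  zeros at y ∈ {0}
  x = 4: [0↦4, 1↦1, 2↦2, 3↦4, 4↦4]  zeros at y ∈ ∅
Collecting zeros: affine points = {(0, 3), (1, 0), (1, 2), (2, 2), (3, 0)}.
Total count |C(F_5)_aff| = 5.


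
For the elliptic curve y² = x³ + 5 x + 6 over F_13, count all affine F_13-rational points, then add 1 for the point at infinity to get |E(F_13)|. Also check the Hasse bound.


Affine points = {(1, 5), (1, 8), (3, 3), (3, 10), (4, 5), (4, 8), (5, 0), (8, 5), (8, 8), (9, 0), (10, 4), (10, 9), (11, 1), (11, 12), (12, 0)}; affine count = 15; |E(F_13)| = 16.

Discriminant check: Δ ∝ 4a³ + 27b² = 4·5³ + 27·6² = 4·125 + 27·36 ≡ 3 (mod 13). Nonzero ⇒ E is nonsingular.
For each x ∈ F_13, compute rhs = x³ + 5·x + 6 mod 13, then count y ∈ F_13 with y² ≡ rhs.
  x = 0: rhs = 6, matching y values: none (0 points).
  x = 1: rhs = 12, matching y values: 5, 8 (2 points).
  x = 2: rhs = 11, matching y values: none (0 points).
  x = 3: rhs = 9, matching y values: 3, 10 (2 points).
  x = 4: rhs = 12, matching y values: 5, 8 (2 points).
  x = 5: rhs = 0, matching y values: 0 (1 points).
  x = 6: rhs = 5, matching y values: none (0 points).
  x = 7: rhs = 7, matching y values: none (0 points).
  x = 8: rhs = 12, matching y values: 5, 8 (2 points).
  x = 9: rhs = 0, matching y values: 0 (1 points).
  x = 10: rhs = 3, matching y values: 4, 9 (2 points).
  x = 11: rhs = 1, matching y values: 1, 12 (2 points).
  x = 12: rhs = 0, matching y values: 0 (1 points).
Total affine count: 15.
Full point count |E(F_13)| = 15 + 1 = 16.
Hasse bound: |16 − (13+1)| = |2| = 2 ≤ 2√13 ≈ 7.2111 ✓.


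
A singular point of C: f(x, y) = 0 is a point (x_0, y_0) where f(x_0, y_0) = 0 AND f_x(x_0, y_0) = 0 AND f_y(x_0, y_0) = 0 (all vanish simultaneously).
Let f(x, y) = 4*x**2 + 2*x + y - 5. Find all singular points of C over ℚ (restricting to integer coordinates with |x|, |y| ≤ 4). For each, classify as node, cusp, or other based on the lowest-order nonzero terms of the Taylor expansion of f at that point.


No singular points in the scanned grid; C is smooth there.

Compute partial derivatives:
  f_x = 8*x + 2.
  f_y = 1.
f_y = 1 is a nonzero constant, so f_y never vanishes: no point (x, y) can satisfy f = f_x = f_y = 0. In particular no (x, y) ∈ {−4, ..., 4}² is singular; the curve is smooth.


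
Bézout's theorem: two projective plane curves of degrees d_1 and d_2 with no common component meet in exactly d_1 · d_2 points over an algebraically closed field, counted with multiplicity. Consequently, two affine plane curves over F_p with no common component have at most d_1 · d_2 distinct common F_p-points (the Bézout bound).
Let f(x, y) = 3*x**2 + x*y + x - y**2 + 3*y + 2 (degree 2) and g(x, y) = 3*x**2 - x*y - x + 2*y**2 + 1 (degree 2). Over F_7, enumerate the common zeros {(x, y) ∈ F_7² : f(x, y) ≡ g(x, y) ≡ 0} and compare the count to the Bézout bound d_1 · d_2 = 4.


Common zeros: ∅; count = 0; Bézout bound = 4.

deg(f) = 2, deg(g) = 2, so Bézout bound = 4.
Scan x ∈ F_7. For each x, list the y ∈ F_7 with f(x, y) ≡ 0 and those with g(x, y) ≡ 0 (mod 7); the common zeros in that column are the intersection.
  x = 0: f ≡ 0 at y ∈ ∅; g ≡ 0 at y ∈ ∅; common: ∅.
  x = 1: f ≡ 0 at y ∈ ∅; g ≡ 0 at y ∈ ∅; common: ∅.
  x = 2: f ≡ 0 at y ∈ ∅; g ≡ 0 at y ∈ {4}; common: ∅.
  x = 3: f ≡ 0 at y ∈ ∅; g ≡ 0 at y ∈ ∅; common: ∅.
  x = 4: f ≡ 0 at y ∈ ∅; g ≡ 0 at y ∈ ∅; common: ∅.
  x = 5: f ≡ 0 at y ∈ {4}; g ≡ 0 at y ∈ ∅; common: ∅.
  x = 6: f ≡ 0 at y ∈ ∅; g ≡ 0 at y ∈ ∅; common: ∅.
Collecting: common zeros = ∅, so the count is 0.
Comparison with the Bézout bound: 0 ≤ 4 = deg(f)·deg(g), as expected for curves with no common component (the affine F_7-count falls short of the bound because intersections may lie at infinity, over extension fields, or carry multiplicity).


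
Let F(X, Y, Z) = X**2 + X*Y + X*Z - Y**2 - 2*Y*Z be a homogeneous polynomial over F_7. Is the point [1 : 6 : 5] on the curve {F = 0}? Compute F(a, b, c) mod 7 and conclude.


F(1,6,5) ≡ 0 (mod 7); P is on the curve.

Evaluate F(1, 6, 5) term-by-term (mod 7).
  X**2 ↦ 1·1·1·1 = 1
  X*Y ↦ 1·1·6·1 = 6
  X*Z ↦ 1·1·1·5 = 5
  -Y**2 ↦ -1·1·36·1 = -36
  -2*Y*Z ↦ -2·1·6·5 = -60
Sum: F(1, 6, 5) = (1) + (6) + (5) + (-36) + (-60) = -84.
Reducing mod 7: -84 ≡ 0 (mod 7).
Since F(a, b, c) ≡ 0 (mod 7), P lies on the curve.


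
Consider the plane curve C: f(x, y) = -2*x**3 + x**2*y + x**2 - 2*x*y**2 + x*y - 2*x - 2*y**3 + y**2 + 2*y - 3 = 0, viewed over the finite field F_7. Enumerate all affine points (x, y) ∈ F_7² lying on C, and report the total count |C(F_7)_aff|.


Affine F_7-points: {(0, 3), (2, 6), (5, 0), (5, 1), (5, 5), (6, 4)}; count = 6.

For each of the 49 pairs (x, y) ∈ F_7², evaluate f(x, y) mod 7. Record the zeros.
  x = 0: [0↦4, 1↦5, 2↦3, 3↦0, 4↦5, 5↦6, 6↦5]  zeros at y ∈ {3}
  x = 1: [0↦1, 1↦2, 2↦3, 3↦6, 4↦6, 5↦5, 6↦5]  zeros at y ∈ ∅
  x = 2: [0↦2, 1↦5, 2↦4, 3↦1, 4↦5, 5↦4, 6↦0]  zeros at y ∈ {6}
  x = 3: [0↦2, 1↦2, 2↦1, 3↦1, 4↦4, 5↦5, 6↦6]  zeros at y ∈ ∅
  x = 4: [0↦3, 1↦2, 2↦3, 3↦1, 4↦5, 5↦3, 6↦4]  zeros at y ∈ ∅
  x = 5: [0↦0, 1↦0, 2↦5, 3↦3, 4↦3, 5↦0, 6↦3]  zeros at y ∈ {0, 1, 5}
  x = 6: [0↦2, 1↦5, 2↦2, 3↦2, 4↦0, 5↦5, 6↦5]  zeros at y ∈ {4}
Collecting zeros: affine points = {(0, 3), (2, 6), (5, 0), (5, 1), (5, 5), (6, 4)}.
Total count |C(F_7)_aff| = 6.


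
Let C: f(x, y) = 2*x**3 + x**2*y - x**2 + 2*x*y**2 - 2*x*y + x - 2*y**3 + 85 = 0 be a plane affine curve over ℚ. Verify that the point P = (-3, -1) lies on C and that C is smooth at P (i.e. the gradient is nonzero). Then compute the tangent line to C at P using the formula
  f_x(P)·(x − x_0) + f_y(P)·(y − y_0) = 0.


Tangent line at P: 71*x + 21*y + 234 = 0.

Step 1: f(-3, -1) = 0, so P lies on C.
Step 2: partial derivatives
  f_x(x, y) = 6*x**2 + 2*x*y - 2*x + 2*y**2 - 2*y + 1, f_y(x, y) = x**2 + 4*x*y - 2*x - 6*y**2.
  f_x(P) = 71, f_y(P) = 21 (gradient nonzero, so P is smooth).
Step 3: tangent line at P: 71·(x − -3) + 21·(y − -1) = 0.
Expanding: 71*x + 21*y + 234 = 0.


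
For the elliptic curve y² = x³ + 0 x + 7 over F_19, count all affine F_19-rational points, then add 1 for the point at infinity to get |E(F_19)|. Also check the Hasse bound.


Affine points = {(0, 8), (0, 11), (8, 5), (8, 14), (10, 0), (12, 5), (12, 14), (13, 0), (15, 0), (18, 5), (18, 14)}; affine count = 11; |E(F_19)| = 12.

Discriminant check: Δ ∝ 4a³ + 27b² = 4·0³ + 27·7² = 4·0 + 27·49 ≡ 12 (mod 19). Nonzero ⇒ E is nonsingular.
For each x ∈ F_19, compute rhs = x³ + 0·x + 7 mod 19, then count y ∈ F_19 with y² ≡ rhs.
  x = 0: rhs = 7, matching y values: 8, 11 (2 points).
  x = 1: rhs = 8, matching y values: none (0 points).
  x = 2: rhs = 15, matching y values: none (0 points).
  x = 3: rhs = 15, matching y values: none (0 points).
  x = 4: rhs = 14, matching y values: none (0 points).
  x = 5: rhs = 18, matching y values: none (0 points).
  x = 6: rhs = 14, matching y values: none (0 points).
  x = 7: rhs = 8, matching y values: none (0 points).
  x = 8: rhs = 6, matching y values: 5, 14 (2 points).
  x = 9: rhs = 14, matching y values: none (0 points).
  x = 10: rhs = 0, matching y values: 0 (1 points).
  x = 11: rhs = 8, matching y values: none (0 points).
  x = 12: rhs = 6, matching y values: 5, 14 (2 points).
  x = 13: rhs = 0, matching y values: 0 (1 points).
  x = 14: rhs = 15, matching y values: none (0 points).
  x = 15: rhs = 0, matching y values: 0 (1 points).
  x = 16: rhs = 18, matching y values: none (0 points).
  x = 17: rhs = 18, matching y values: none (0 points).
  x = 18: rhs = 6, matching y values: 5, 14 (2 points).
Total affine count: 11.
Full point count |E(F_19)| = 11 + 1 = 12.
Hasse bound: |12 − (19+1)| = |-8| = 8 ≤ 2√19 ≈ 8.7178 ✓.


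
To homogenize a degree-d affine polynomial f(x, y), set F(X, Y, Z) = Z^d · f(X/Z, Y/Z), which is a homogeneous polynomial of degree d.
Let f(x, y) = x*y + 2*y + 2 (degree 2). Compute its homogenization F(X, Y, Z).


F(X, Y, Z) = X*Y + 2*Y*Z + 2*Z**2

deg(f) = 2.
Substitute x = X/Z, y = Y/Z into f, then multiply by Z^2.
  monomial 1·x^1·y^1 ↦ 1·X^1·Y^1·Z^0.
  monomial 2·x^0·y^1 ↦ 2·X^0·Y^1·Z^1.
  monomial 2·x^0·y^0 ↦ 2·X^0·Y^0·Z^2.
Collecting: F(X, Y, Z) = X*Y + 2*Y*Z + 2*Z**2.


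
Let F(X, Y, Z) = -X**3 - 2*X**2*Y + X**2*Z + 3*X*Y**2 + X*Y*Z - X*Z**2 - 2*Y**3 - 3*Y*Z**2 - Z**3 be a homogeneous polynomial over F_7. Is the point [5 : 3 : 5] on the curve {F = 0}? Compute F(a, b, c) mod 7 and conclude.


F(5,3,5) ≡ 0 (mod 7); P is on the curve.

Evaluate F(5, 3, 5) term-by-term (mod 7).
  -X**3 ↦ -1·125·1·1 = -125
  -2*X**2*Y ↦ -2·25·3·1 = -150
  X**2*Z ↦ 1·25·1·5 = 125
  3*X*Y**2 ↦ 3·5·9·1 = 135
  X*Y*Z ↦ 1·5·3·5 = 75
  -X*Z**2 ↦ -1·5·1·25 = -125
  -2*Y**3 ↦ -2·1·27·1 = -54
  -3*Y*Z**2 ↦ -3·1·3·25 = -225
  -Z**3 ↦ -1·1·1·125 = -125
Sum: F(5, 3, 5) = (-125) + (-150) + (125) + (135) + (75) + (-125) + (-54) + (-225) + (-125) = -469.
Reducing mod 7: -469 ≡ 0 (mod 7).
Since F(a, b, c) ≡ 0 (mod 7), P lies on the curve.


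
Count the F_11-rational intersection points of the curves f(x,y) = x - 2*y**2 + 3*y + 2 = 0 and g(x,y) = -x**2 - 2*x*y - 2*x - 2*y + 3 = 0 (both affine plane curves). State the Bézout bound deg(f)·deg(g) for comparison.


Common zeros: ∅; count = 0; Bézout bound = 4.

deg(f) = 2, deg(g) = 2, so Bézout bound = 4.
Scan x ∈ F_11. For each x, list the y ∈ F_11 with f(x, y) ≡ 0 and those with g(x, y) ≡ 0 (mod 11); the common zeros in that column are the intersection.
  x = 0: f ≡ 0 at y ∈ {2, 5}; g ≡ 0 at y ∈ {7}; common: ∅.
  x = 1: f ≡ 0 at y ∈ {9}; g ≡ 0 at y ∈ {0}; common: ∅.
  x = 2: f ≡ 0 at y ∈ ∅; g ≡ 0 at y ∈ {1}; common: ∅.
  x = 3: f ≡ 0 at y ∈ {8, 10}; g ≡ 0 at y ∈ {4}; common: ∅.
  x = 4: f ≡ 0 at y ∈ ∅; g ≡ 0 at y ∈ {10}; common: ∅.
  x = 5: f ≡ 0 at y ∈ ∅; g ≡ 0 at y ∈ {1}; common: ∅.
  x = 6: f ≡ 0 at y ∈ ∅; g ≡ 0 at y ∈ {7}; common: ∅.
  x = 7: f ≡ 0 at y ∈ {3, 4}; g ≡ 0 at y ∈ {10}; common: ∅.
  x = 8: f ≡ 0 at y ∈ {1, 6}; g ≡ 0 at y ∈ {0}; common: ∅.
  x = 9: f ≡ 0 at y ∈ {0, 7}; g ≡ 0 at y ∈ {4}; common: ∅.
  x = 10: f ≡ 0 at y ∈ ∅; g ≡ 0 at y ∈ ∅; common: ∅.
Collecting: common zeros = ∅, so the count is 0.
Comparison with the Bézout bound: 0 ≤ 4 = deg(f)·deg(g), as expected for curves with no common component (the affine F_11-count falls short of the bound because intersections may lie at infinity, over extension fields, or carry multiplicity).


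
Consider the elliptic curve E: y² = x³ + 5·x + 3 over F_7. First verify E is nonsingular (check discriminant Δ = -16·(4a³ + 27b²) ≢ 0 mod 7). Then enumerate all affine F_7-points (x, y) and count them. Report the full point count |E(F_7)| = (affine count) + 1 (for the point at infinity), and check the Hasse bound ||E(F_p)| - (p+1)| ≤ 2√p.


Affine points = {(1, 3), (1, 4), (2, 0), (6, 2), (6, 5)}; affine count = 5; |E(F_7)| = 6.

Discriminant check: Δ ∝ 4a³ + 27b² = 4·5³ + 27·3² = 4·125 + 27·9 ≡ 1 (mod 7). Nonzero ⇒ E is nonsingular.
For each x ∈ F_7, compute rhs = x³ + 5·x + 3 mod 7, then count y ∈ F_7 with y² ≡ rhs.
  x = 0: rhs = 3, matching y values: none (0 points).
  x = 1: rhs = 2, matching y values: 3, 4 (2 points).
  x = 2: rhs = 0, matching y values: 0 (1 points).
  x = 3: rhs = 3, matching y values: none (0 points).
  x = 4: rhs = 3, matching y values: none (0 points).
  x = 5: rhs = 6, matching y values: none (0 points).
  x = 6: rhs = 4, matching y values: 2, 5 (2 points).
Total affine count: 5.
Full point count |E(F_7)| = 5 + 1 = 6.
Hasse bound: |6 − (7+1)| = |-2| = 2 ≤ 2√7 ≈ 5.2915 ✓.


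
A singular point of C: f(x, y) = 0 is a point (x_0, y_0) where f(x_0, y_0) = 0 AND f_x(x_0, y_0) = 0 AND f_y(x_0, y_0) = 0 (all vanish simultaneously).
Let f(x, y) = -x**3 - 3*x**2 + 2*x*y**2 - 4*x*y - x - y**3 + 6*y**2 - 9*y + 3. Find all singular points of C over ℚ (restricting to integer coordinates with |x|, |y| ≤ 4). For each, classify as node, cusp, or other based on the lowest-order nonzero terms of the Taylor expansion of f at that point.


Singular points: {(-1, 1)}; classification: cusp.

Compute partial derivatives:
  f_x = -3*x**2 - 6*x + 2*y**2 - 4*y - 1.
  f_y = 4*x*y - 4*x - 3*y**2 + 12*y - 9.
Scan x_0 ∈ {−4, ..., 4}. For each x_0, f_y(x_0, y) is a polynomial in y; find its integer roots y ∈ {−4, ..., 4}, then test f_x and f at those candidates.
  x = -4: f_y(-4, y) = -3*y**2 - 4*y + 7; vanishes at y ∈ {1}. (-4, 1): f_x = -27 ≠ 0.
  x = -3: f_y(-3, y) = 3 - 3*y**2; vanishes at y ∈ {-1, 1}. (-3, -1): f_x = -4 ≠ 0; (-3, 1): f_x = -12 ≠ 0.
  x = -2: f_y(-2, y) = -3*y**2 + 4*y - 1; vanishes at y ∈ {1}. (-2, 1): f_x = -3 ≠ 0.
  x = -1: f_y(-1, y) = -3*y**2 + 8*y - 5; vanishes at y ∈ {1}. (-1, 1): f_x = 0, f = 0 — SINGULAR.
  x = 0: f_y(0, y) = -3*y**2 + 12*y - 9; vanishes at y ∈ {1, 3}. (0, 1): f_x = -3 ≠ 0; (0, 3): f_x = 5 ≠ 0.
  x = 1: f_y(1, y) = -3*y**2 + 16*y - 13; vanishes at y ∈ {1}. (1, 1): f_x = -12 ≠ 0.
  x = 2: f_y(2, y) = -3*y**2 + 20*y - 17; vanishes at y ∈ {1}. (2, 1): f_x = -27 ≠ 0.
  x = 3: f_y(3, y) = -3*y**2 + 24*y - 21; vanishes at y ∈ {1}. (3, 1): f_x = -48 ≠ 0.
  x = 4: f_y(4, y) = -3*y**2 + 28*y - 25; vanishes at y ∈ {1}. (4, 1): f_x = -75 ≠ 0.
Only singular point on the grid: (-1, 1).
Classify: substitute x = -1 + u, y = 1 + v and expand: f = -u**3 + 2*u*v**2 - v**3 + v**2.
No constant or linear terms (consistent with a singular point). Quadratic part: v**2. Cubic part: -u**3 + 2*u*v**2 - v**3.
The quadratic part v**2 is a perfect square, so there is a single (double) tangent line v = 0, i.e. y = 1. Restricting the cubic part to that line (v = 0) leaves -u**3 ≠ 0, so f is not divisible by v and the branch is v² ≈ u**3 to lowest order — this is a cusp.
Classification: cusp.


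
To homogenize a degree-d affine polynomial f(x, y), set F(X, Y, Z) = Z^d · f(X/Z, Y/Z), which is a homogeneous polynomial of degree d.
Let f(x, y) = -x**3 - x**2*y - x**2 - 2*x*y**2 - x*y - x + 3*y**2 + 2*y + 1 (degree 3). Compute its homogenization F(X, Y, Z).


F(X, Y, Z) = -X**3 - X**2*Y - X**2*Z - 2*X*Y**2 - X*Y*Z - X*Z**2 + 3*Y**2*Z + 2*Y*Z**2 + Z**3

deg(f) = 3.
Substitute x = X/Z, y = Y/Z into f, then multiply by Z^3.
  monomial -1·x^3·y^0 ↦ -1·X^3·Y^0·Z^0.
  monomial -1·x^2·y^1 ↦ -1·X^2·Y^1·Z^0.
  monomial -1·x^2·y^0 ↦ -1·X^2·Y^0·Z^1.
  monomial -2·x^1·y^2 ↦ -2·X^1·Y^2·Z^0.
  monomial -1·x^1·y^1 ↦ -1·X^1·Y^1·Z^1.
  monomial -1·x^1·y^0 ↦ -1·X^1·Y^0·Z^2.
  monomial 3·x^0·y^2 ↦ 3·X^0·Y^2·Z^1.
  monomial 2·x^0·y^1 ↦ 2·X^0·Y^1·Z^2.
  monomial 1·x^0·y^0 ↦ 1·X^0·Y^0·Z^3.
Collecting: F(X, Y, Z) = -X**3 - X**2*Y - X**2*Z - 2*X*Y**2 - X*Y*Z - X*Z**2 + 3*Y**2*Z + 2*Y*Z**2 + Z**3.


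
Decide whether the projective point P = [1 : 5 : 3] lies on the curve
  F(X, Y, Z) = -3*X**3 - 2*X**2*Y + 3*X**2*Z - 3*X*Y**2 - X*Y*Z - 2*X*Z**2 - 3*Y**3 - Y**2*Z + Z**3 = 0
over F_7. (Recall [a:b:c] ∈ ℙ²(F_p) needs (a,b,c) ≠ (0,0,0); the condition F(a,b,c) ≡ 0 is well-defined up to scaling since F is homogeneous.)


F(1,5,3) ≡ 4 (mod 7); P is NOT on the curve.

Evaluate F(1, 5, 3) term-by-term (mod 7).
  -3*X**3 ↦ -3·1·1·1 = -3
  -2*X**2*Y ↦ -2·1·5·1 = -10
  3*X**2*Z ↦ 3·1·1·3 = 9
  -3*X*Y**2 ↦ -3·1·25·1 = -75
  -X*Y*Z ↦ -1·1·5·3 = -15
  -2*X*Z**2 ↦ -2·1·1·9 = -18
  -3*Y**3 ↦ -3·1·125·1 = -375
  -Y**2*Z ↦ -1·1·25·3 = -75
  Z**3 ↦ 1·1·1·27 = 27
Sum: F(1, 5, 3) = (-3) + (-10) + (9) + (-75) + (-15) + (-18) + (-375) + (-75) + (27) = -535.
Reducing mod 7: -535 ≡ 4 (mod 7).
Since F(a, b, c) ≡ 4 ≠ 0 (mod 7), P does NOT lie on the curve.


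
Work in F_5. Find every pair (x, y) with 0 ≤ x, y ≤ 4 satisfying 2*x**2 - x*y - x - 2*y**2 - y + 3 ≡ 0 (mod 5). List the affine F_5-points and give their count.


Affine F_5-points: {(0, 1), (1, 1), (1, 3), (2, 2), (2, 4), (3, 4)}; count = 6.

For each of the 25 pairs (x, y) ∈ F_5², evaluate f(x, y) mod 5. Record the zeros.
  x = 0: [0↦3, 1↦0, 2↦3, 3↦2, 4↦2]  zeros at y ∈ {1}
  x = 1: [0↦4, 1↦0, 2↦2, 3↦0, 4↦4]  zeros at y ∈ {1, 3}
  x = 2: [0↦4, 1↦4, 2↦0, 3↦2, 4↦0]  zeros at y ∈ {2, 4}
  x = 3: [0↦3, 1↦2, 2↦2, 3↦3, 4↦0]  zeros at y ∈ {4}
  x = 4: [0↦1, 1↦4, 2↦3, 3↦3, 4↦4]  zeros at y ∈ ∅
Collecting zeros: affine points = {(0, 1), (1, 1), (1, 3), (2, 2), (2, 4), (3, 4)}.
Total count |C(F_5)_aff| = 6.


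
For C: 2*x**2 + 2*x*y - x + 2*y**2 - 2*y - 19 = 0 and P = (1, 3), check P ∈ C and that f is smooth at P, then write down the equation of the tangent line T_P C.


Tangent line at P: 9*x + 12*y - 45 = 0.

Step 1: f(1, 3) = 0, so P lies on C.
Step 2: partial derivatives
  f_x(x, y) = 4*x + 2*y - 1, f_y(x, y) = 2*x + 4*y - 2.
  f_x(P) = 9, f_y(P) = 12 (gradient nonzero, so P is smooth).
Step 3: tangent line at P: 9·(x − 1) + 12·(y − 3) = 0.
Expanding: 9*x + 12*y - 45 = 0.


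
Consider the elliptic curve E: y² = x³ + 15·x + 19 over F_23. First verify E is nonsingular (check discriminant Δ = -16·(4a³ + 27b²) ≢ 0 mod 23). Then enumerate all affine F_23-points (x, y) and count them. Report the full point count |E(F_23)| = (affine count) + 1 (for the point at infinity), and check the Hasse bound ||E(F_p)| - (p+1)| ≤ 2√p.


Affine points = {(1, 9), (1, 14), (5, 9), (5, 14), (6, 7), (6, 16), (9, 3), (9, 20), (12, 8), (12, 15), (14, 11), (14, 12), (15, 10), (15, 13), (16, 10), (16, 13), (17, 9), (17, 14), (18, 7), (18, 16), (20, 4), (20, 19), (21, 2), (21, 21), (22, 7), (22, 16)}; affine count = 26; |E(F_23)| = 27.

Discriminant check: Δ ∝ 4a³ + 27b² = 4·15³ + 27·19² = 4·3375 + 27·361 ≡ 17 (mod 23). Nonzero ⇒ E is nonsingular.
For each x ∈ F_23, compute rhs = x³ + 15·x + 19 mod 23, then count y ∈ F_23 with y² ≡ rhs.
  x = 0: rhs = 19, matching y values: none (0 points).
  x = 1: rhs = 12, matching y values: 9, 14 (2 points).
  x = 2: rhs = 11, matching y values: none (0 points).
  x = 3: rhs = 22, matching y values: none (0 points).
  x = 4: rhs = 5, matching y values: none (0 points).
  x = 5: rhs = 12, matching y values: 9, 14 (2 points).
  x = 6: rhs = 3, matching y values: 7, 16 (2 points).
  x = 7: rhs = 7, matching y values: none (0 points).
  x = 8: rhs = 7, matching y values: none (0 points).
  x = 9: rhs = 9, matching y values: 3, 20 (2 points).
  x = 10: rhs = 19, matching y values: none (0 points).
  x = 11: rhs = 20, matching y values: none (0 points).
  x = 12: rhs = 18, matching y values: 8, 15 (2 points).
  x = 13: rhs = 19, matching y values: none (0 points).
  x = 14: rhs = 6, matching y values: 11, 12 (2 points).
  x = 15: rhs = 8, matching y values: 10, 13 (2 points).
  x = 16: rhs = 8, matching y values: 10, 13 (2 points).
  x = 17: rhs = 12, matching y values: 9, 14 (2 points).
  x = 18: rhs = 3, matching y values: 7, 16 (2 points).
  x = 19: rhs = 10, matching y values: none (0 points).
  x = 20: rhs = 16, matching y values: 4, 19 (2 points).
  x = 21: rhs = 4, matching y values: 2, 21 (2 points).
  x = 22: rhs = 3, matching y values: 7, 16 (2 points).
Total affine count: 26.
Full point count |E(F_23)| = 26 + 1 = 27.
Hasse bound: |27 − (23+1)| = |3| = 3 ≤ 2√23 ≈ 9.5917 ✓.


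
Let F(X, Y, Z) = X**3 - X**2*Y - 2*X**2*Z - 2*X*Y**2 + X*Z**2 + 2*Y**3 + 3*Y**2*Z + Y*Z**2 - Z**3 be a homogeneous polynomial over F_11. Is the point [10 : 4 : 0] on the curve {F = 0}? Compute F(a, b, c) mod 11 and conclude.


F(10,4,0) ≡ 1 (mod 11); P is NOT on the curve.

Evaluate F(10, 4, 0) term-by-term (mod 11).
  X**3 ↦ 1·1000·1·1 = 1000
  -X**2*Y ↦ -1·100·4·1 = -400
  -2*X**2*Z ↦ -2·100·1·0 = 0
  -2*X*Y**2 ↦ -2·10·16·1 = -320
  X*Z**2 ↦ 1·10·1·0 = 0
  2*Y**3 ↦ 2·1·64·1 = 128
  3*Y**2*Z ↦ 3·1·16·0 = 0
  Y*Z**2 ↦ 1·1·4·0 = 0
  -Z**3 ↦ -1·1·1·0 = 0
Sum: F(10, 4, 0) = (1000) + (-400) + (0) + (-320) + (0) + (128) + (0) + (0) + (0) = 408.
Reducing mod 11: 408 ≡ 1 (mod 11).
Since F(a, b, c) ≡ 1 ≠ 0 (mod 11), P does NOT lie on the curve.


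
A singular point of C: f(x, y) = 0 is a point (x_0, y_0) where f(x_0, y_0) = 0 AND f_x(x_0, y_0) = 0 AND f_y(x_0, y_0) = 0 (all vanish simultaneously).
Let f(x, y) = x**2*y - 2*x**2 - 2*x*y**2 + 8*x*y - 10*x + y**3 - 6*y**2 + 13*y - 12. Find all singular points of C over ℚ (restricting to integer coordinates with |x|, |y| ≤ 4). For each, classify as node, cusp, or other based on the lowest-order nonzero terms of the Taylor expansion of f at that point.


Singular points: {(-2, 1)}; classification: node.

Compute partial derivatives:
  f_x = 2*x*y - 4*x - 2*y**2 + 8*y - 10.
  f_y = x**2 - 4*x*y + 8*x + 3*y**2 - 12*y + 13.
Scan x_0 ∈ {−4, ..., 4}. For each x_0, f_y(x_0, y) is a polynomial in y; find its integer roots y ∈ {−4, ..., 4}, then test f_x and f at those candidates.
  x = -4: f_y(-4, y) = 3*y**2 + 4*y - 3; no integer root y with |y| ≤ 4.
  x = -3: f_y(-3, y) = 3*y**2 - 2; no integer root y with |y| ≤ 4.
  x = -2: f_y(-2, y) = 3*y**2 - 4*y + 1; vanishes at y ∈ {1}. (-2, 1): f_x = 0, f = 0 — SINGULAR.
  x = -1: f_y(-1, y) = 3*y**2 - 8*y + 6; no integer root y with |y| ≤ 4.
  x = 0: f_y(0, y) = 3*y**2 - 12*y + 13; no integer root y with |y| ≤ 4.
  x = 1: f_y(1, y) = 3*y**2 - 16*y + 22; no integer root y with |y| ≤ 4.
  x = 2: f_y(2, y) = 3*y**2 - 20*y + 33; vanishes at y ∈ {3}. (2, 3): f_x = 0 but f = -4 ≠ 0.
  x = 3: f_y(3, y) = 3*y**2 - 24*y + 46; no integer root y with |y| ≤ 4.
  x = 4: f_y(4, y) = 3*y**2 - 28*y + 61; no integer root y with |y| ≤ 4.
Only singular point on the grid: (-2, 1).
Classify: substitute x = -2 + u, y = 1 + v and expand: f = u**2*v - u**2 - 2*u*v**2 + v**3 + v**2.
No constant or linear terms (consistent with a singular point). Quadratic part: -u**2 + v**2. Cubic part: u**2*v - 2*u*v**2 + v**3.
The quadratic part v**2 - u**2 = (v − u)(v + u) splits into two distinct linear factors, so there are two distinct tangent lines y − 1 = ±(x − -2) — this is a node (ordinary double point).
Classification: node.


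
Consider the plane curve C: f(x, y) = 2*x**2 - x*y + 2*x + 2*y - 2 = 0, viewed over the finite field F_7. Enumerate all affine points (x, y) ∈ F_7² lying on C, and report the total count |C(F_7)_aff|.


Affine F_7-points: {(0, 1), (1, 5), (3, 1), (4, 5), (5, 3), (6, 3)}; count = 6.

For each of the 49 pairs (x, y) ∈ F_7², evaluate f(x, y) mod 7. Record the zeros.
  x = 0: [0↦5, 1↦0, 2↦2, 3↦4, 4↦6, 5↦1, 6↦3]  zeros at y ∈ {1}
  x = 1: [0↦2, 1↦3, 2↦4, 3↦5, 4↦6, 5↦0, 6↦1]  zeros at y ∈ {5}
  x = 2: [0↦3, 1↦3, 2↦3, 3↦3, 4↦3, 5↦3, 6↦3]  zeros at y ∈ ∅
  x = 3: [0↦1, 1↦0, 2↦6, 3↦5, 4↦4, 5↦3, 6↦2]  zeros at y ∈ {1}
  x = 4: [0↦3, 1↦1, 2↦6, 3↦4, 4↦2, 5↦0, 6↦5]  zeros at y ∈ {5}
  x = 5: [0↦2, 1↦6, 2↦3, 3↦0, 4↦4, 5↦1, 6↦5]  zeros at y ∈ {3}
  x = 6: [0↦5, 1↦1, 2↦4, 3↦0, 4↦3, 5↦6, 6↦2]  zeros at y ∈ {3}
Collecting zeros: affine points = {(0, 1), (1, 5), (3, 1), (4, 5), (5, 3), (6, 3)}.
Total count |C(F_7)_aff| = 6.


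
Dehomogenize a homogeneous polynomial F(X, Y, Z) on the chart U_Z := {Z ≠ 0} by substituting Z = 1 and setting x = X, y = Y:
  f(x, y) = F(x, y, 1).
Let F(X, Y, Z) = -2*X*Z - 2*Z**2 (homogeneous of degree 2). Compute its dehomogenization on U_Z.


f(x, y) = -2*x - 2

On U_Z we set Z = 1. Each monomial c·X^i·Y^j·Z^k in F becomes c·x^i·y^j·1^k = c·x^i·y^j.
Substituting Z = 1: F(X, Y, 1) = -2*x - 2.
Note: deg(f) ≤ deg(F) = 2; strict inequality happens when F is divisible by Z (lost terms).


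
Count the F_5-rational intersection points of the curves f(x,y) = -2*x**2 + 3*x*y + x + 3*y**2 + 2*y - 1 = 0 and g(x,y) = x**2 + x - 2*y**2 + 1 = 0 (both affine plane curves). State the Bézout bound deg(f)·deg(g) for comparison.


Common zeros: {(1, 2), (1, 3)}; count = 2; Bézout bound = 4.

deg(f) = 2, deg(g) = 2, so Bézout bound = 4.
Scan x ∈ F_5. For each x, list the y ∈ F_5 with f(x, y) ≡ 0 and those with g(x, y) ≡ 0 (mod 5); the common zeros in that column are the intersection.
  x = 0: f ≡ 0 at y ∈ {2, 4}; g ≡ 0 at y ∈ ∅; common: ∅.
  x = 1: f ≡ 0 at y ∈ {2, 3}; g ≡ 0 at y ∈ {2, 3}; common: {2, 3}.
  x = 2: f ≡ 0 at y ∈ ∅; g ≡ 0 at y ∈ {1, 4}; common: ∅.
  x = 3: f ≡ 0 at y ∈ ∅; g ≡ 0 at y ∈ {2, 3}; common: ∅.
  x = 4: f ≡ 0 at y ∈ {3, 4}; g ≡ 0 at y ∈ ∅; common: ∅.
Collecting: common zeros = {(1, 2), (1, 3)}, so the count is 2.
Comparison with the Bézout bound: 2 ≤ 4 = deg(f)·deg(g), as expected for curves with no common component (the affine F_5-count falls short of the bound because intersections may lie at infinity, over extension fields, or carry multiplicity).


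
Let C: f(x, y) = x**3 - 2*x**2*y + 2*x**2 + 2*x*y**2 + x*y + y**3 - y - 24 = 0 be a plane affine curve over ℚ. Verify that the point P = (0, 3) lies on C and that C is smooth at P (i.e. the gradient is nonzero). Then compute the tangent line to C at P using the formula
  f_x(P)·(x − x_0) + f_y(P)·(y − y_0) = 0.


Tangent line at P: 21*x + 26*y - 78 = 0.

Step 1: f(0, 3) = 0, so P lies on C.
Step 2: partial derivatives
  f_x(x, y) = 3*x**2 - 4*x*y + 4*x + 2*y**2 + y, f_y(x, y) = -2*x**2 + 4*x*y + x + 3*y**2 - 1.
  f_x(P) = 21, f_y(P) = 26 (gradient nonzero, so P is smooth).
Step 3: tangent line at P: 21·(x − 0) + 26·(y − 3) = 0.
Expanding: 21*x + 26*y - 78 = 0.


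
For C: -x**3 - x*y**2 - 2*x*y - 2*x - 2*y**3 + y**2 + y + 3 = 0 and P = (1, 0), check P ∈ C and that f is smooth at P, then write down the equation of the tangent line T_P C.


Tangent line at P: -5*x - y + 5 = 0.

Step 1: f(1, 0) = 0, so P lies on C.
Step 2: partial derivatives
  f_x(x, y) = -3*x**2 - y**2 - 2*y - 2, f_y(x, y) = -2*x*y - 2*x - 6*y**2 + 2*y + 1.
  f_x(P) = -5, f_y(P) = -1 (gradient nonzero, so P is smooth).
Step 3: tangent line at P: -5·(x − 1) + -1·(y − 0) = 0.
Expanding: -5*x - y + 5 = 0.


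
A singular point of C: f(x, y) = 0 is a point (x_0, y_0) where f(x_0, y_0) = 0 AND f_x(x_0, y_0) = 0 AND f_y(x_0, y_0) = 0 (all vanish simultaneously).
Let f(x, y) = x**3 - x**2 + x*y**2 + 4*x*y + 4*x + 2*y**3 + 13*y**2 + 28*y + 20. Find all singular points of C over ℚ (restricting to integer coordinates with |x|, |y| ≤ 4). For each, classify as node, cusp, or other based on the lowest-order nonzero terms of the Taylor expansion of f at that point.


Singular points: {(0, -2)}; classification: node.

Compute partial derivatives:
  f_x = 3*x**2 - 2*x + y**2 + 4*y + 4.
  f_y = 2*x*y + 4*x + 6*y**2 + 26*y + 28.
Scan x_0 ∈ {−4, ..., 4}. For each x_0, f_y(x_0, y) is a polynomial in y; find its integer roots y ∈ {−4, ..., 4}, then test f_x and f at those candidates.
  x = -4: f_y(-4, y) = 6*y**2 + 18*y + 12; vanishes at y ∈ {-2, -1}. (-4, -2): f_x = 56 ≠ 0; (-4, -1): f_x = 57 ≠ 0.
  x = -3: f_y(-3, y) = 6*y**2 + 20*y + 16; vanishes at y ∈ {-2}. (-3, -2): f_x = 33 ≠ 0.
  x = -2: f_y(-2, y) = 6*y**2 + 22*y + 20; vanishes at y ∈ {-2}. (-2, -2): f_x = 16 ≠ 0.
  x = -1: f_y(-1, y) = 6*y**2 + 24*y + 24; vanishes at y ∈ {-2}. (-1, -2): f_x = 5 ≠ 0.
  x = 0: f_y(0, y) = 6*y**2 + 26*y + 28; vanishes at y ∈ {-2}. (0, -2): f_x = 0, f = 0 — SINGULAR.
  x = 1: f_y(1, y) = 6*y**2 + 28*y + 32; vanishes at y ∈ {-2}. (1, -2): f_x = 1 ≠ 0.
  x = 2: f_y(2, y) = 6*y**2 + 30*y + 36; vanishes at y ∈ {-3, -2}. (2, -3): f_x = 9 ≠ 0; (2, -2): f_x = 8 ≠ 0.
  x = 3: f_y(3, y) = 6*y**2 + 32*y + 40; vanishes at y ∈ {-2}. (3, -2): f_x = 21 ≠ 0.
  x = 4: f_y(4, y) = 6*y**2 + 34*y + 44; vanishes at y ∈ {-2}. (4, -2): f_x = 40 ≠ 0.
Only singular point on the grid: (0, -2).
Classify: substitute x = 0 + u, y = -2 + v and expand: f = u**3 - u**2 + u*v**2 + 2*v**3 + v**2.
No constant or linear terms (consistent with a singular point). Quadratic part: -u**2 + v**2. Cubic part: u**3 + u*v**2 + 2*v**3.
The quadratic part v**2 - u**2 = (v − u)(v + u) splits into two distinct linear factors, so there are two distinct tangent lines y − -2 = ±(x − 0) — this is a node (ordinary double point).
Classification: node.


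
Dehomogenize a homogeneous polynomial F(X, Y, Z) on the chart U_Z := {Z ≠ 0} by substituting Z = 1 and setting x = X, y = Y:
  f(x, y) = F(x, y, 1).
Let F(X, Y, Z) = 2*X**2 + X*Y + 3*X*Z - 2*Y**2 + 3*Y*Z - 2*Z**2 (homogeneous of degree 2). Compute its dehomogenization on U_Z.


f(x, y) = 2*x**2 + x*y + 3*x - 2*y**2 + 3*y - 2

On U_Z we set Z = 1. Each monomial c·X^i·Y^j·Z^k in F becomes c·x^i·y^j·1^k = c·x^i·y^j.
Substituting Z = 1: F(X, Y, 1) = 2*x**2 + x*y + 3*x - 2*y**2 + 3*y - 2.
Note: deg(f) ≤ deg(F) = 2; strict inequality happens when F is divisible by Z (lost terms).


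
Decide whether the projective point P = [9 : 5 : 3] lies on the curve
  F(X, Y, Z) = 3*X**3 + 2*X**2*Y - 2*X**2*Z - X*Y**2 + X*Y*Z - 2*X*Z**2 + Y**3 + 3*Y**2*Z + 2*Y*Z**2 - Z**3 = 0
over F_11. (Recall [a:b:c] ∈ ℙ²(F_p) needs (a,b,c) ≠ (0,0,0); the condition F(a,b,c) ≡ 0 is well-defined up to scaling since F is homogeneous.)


F(9,5,3) ≡ 10 (mod 11); P is NOT on the curve.

Evaluate F(9, 5, 3) term-by-term (mod 11).
  3*X**3 ↦ 3·729·1·1 = 2187
  2*X**2*Y ↦ 2·81·5·1 = 810
  -2*X**2*Z ↦ -2·81·1·3 = -486
  -X*Y**2 ↦ -1·9·25·1 = -225
  X*Y*Z ↦ 1·9·5·3 = 135
  -2*X*Z**2 ↦ -2·9·1·9 = -162
  Y**3 ↦ 1·1·125·1 = 125
  3*Y**2*Z ↦ 3·1·25·3 = 225
  2*Y*Z**2 ↦ 2·1·5·9 = 90
  -Z**3 ↦ -1·1·1·27 = -27
Sum: F(9, 5, 3) = (2187) + (810) + (-486) + (-225) + (135) + (-162) + (125) + (225) + (90) + (-27) = 2672.
Reducing mod 11: 2672 ≡ 10 (mod 11).
Since F(a, b, c) ≡ 10 ≠ 0 (mod 11), P does NOT lie on the curve.


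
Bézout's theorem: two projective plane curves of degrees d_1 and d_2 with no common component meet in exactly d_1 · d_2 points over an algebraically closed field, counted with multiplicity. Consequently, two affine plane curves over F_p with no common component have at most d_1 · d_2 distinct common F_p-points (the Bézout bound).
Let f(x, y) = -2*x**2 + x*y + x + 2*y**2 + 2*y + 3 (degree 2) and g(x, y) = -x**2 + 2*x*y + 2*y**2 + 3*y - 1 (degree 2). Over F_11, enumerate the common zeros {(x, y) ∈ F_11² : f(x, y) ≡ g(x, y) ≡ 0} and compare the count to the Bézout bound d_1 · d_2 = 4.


Common zeros: {(4, 5), (5, 1)}; count = 2; Bézout bound = 4.

deg(f) = 2, deg(g) = 2, so Bézout bound = 4.
Scan x ∈ F_11. For each x, list the y ∈ F_11 with f(x, y) ≡ 0 and those with g(x, y) ≡ 0 (mod 11); the common zeros in that column are the intersection.
  x = 0: f ≡ 0 at y ∈ ∅; g ≡ 0 at y ∈ ∅; common: ∅.
  x = 1: f ≡ 0 at y ∈ {7, 8}; g ≡ 0 at y ∈ ∅; common: ∅.
  x = 2: f ≡ 0 at y ∈ ∅; g ≡ 0 at y ∈ {4, 9}; common: ∅.
  x = 3: f ≡ 0 at y ∈ {7}; g ≡ 0 at y ∈ ∅; common: ∅.
  x = 4: f ≡ 0 at y ∈ {3, 5}; g ≡ 0 at y ∈ {5, 6}; common: {5}.
  x = 5: f ≡ 0 at y ∈ {1}; g ≡ 0 at y ∈ {1, 9}; common: {1}.
  x = 6: f ≡ 0 at y ∈ ∅; g ≡ 0 at y ∈ {4, 5}; common: ∅.
  x = 7: f ≡ 0 at y ∈ {0, 1}; g ≡ 0 at y ∈ ∅; common: ∅.
  x = 8: f ≡ 0 at y ∈ ∅; g ≡ 0 at y ∈ {1, 6}; common: ∅.
  x = 9: f ≡ 0 at y ∈ {3, 8}; g ≡ 0 at y ∈ ∅; common: ∅.
  x = 10: f ≡ 0 at y ∈ {0, 5}; g ≡ 0 at y ∈ ∅; common: ∅.
Collecting: common zeros = {(4, 5), (5, 1)}, so the count is 2.
Comparison with the Bézout bound: 2 ≤ 4 = deg(f)·deg(g), as expected for curves with no common component (the affine F_11-count falls short of the bound because intersections may lie at infinity, over extension fields, or carry multiplicity).


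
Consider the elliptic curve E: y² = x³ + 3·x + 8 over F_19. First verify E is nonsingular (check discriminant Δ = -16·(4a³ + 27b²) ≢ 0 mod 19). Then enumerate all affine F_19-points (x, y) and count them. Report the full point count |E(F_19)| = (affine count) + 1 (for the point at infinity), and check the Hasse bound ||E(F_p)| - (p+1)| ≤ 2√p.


Affine points = {(3, 5), (3, 14), (7, 7), (7, 12), (9, 2), (9, 17), (11, 2), (11, 17), (12, 9), (12, 10), (14, 1), (14, 18), (18, 2), (18, 17)}; affine count = 14; |E(F_19)| = 15.

Discriminant check: Δ ∝ 4a³ + 27b² = 4·3³ + 27·8² = 4·27 + 27·64 ≡ 12 (mod 19). Nonzero ⇒ E is nonsingular.
For each x ∈ F_19, compute rhs = x³ + 3·x + 8 mod 19, then count y ∈ F_19 with y² ≡ rhs.
  x = 0: rhs = 8, matching y values: none (0 points).
  x = 1: rhs = 12, matching y values: none (0 points).
  x = 2: rhs = 3, matching y values: none (0 points).
  x = 3: rhs = 6, matching y values: 5, 14 (2 points).
  x = 4: rhs = 8, matching y values: none (0 points).
  x = 5: rhs = 15, matching y values: none (0 points).
  x = 6: rhs = 14, matching y values: none (0 points).
  x = 7: rhs = 11, matching y values: 7, 12 (2 points).
  x = 8: rhs = 12, matching y values: none (0 points).
  x = 9: rhs = 4, matching y values: 2, 17 (2 points).
  x = 10: rhs = 12, matching y values: none (0 points).
  x = 11: rhs = 4, matching y values: 2, 17 (2 points).
  x = 12: rhs = 5, matching y values: 9, 10 (2 points).
  x = 13: rhs = 2, matching y values: none (0 points).
  x = 14: rhs = 1, matching y values: 1, 18 (2 points).
  x = 15: rhs = 8, matching y values: none (0 points).
  x = 16: rhs = 10, matching y values: none (0 points).
  x = 17: rhs = 13, matching y values: none (0 points).
  x = 18: rhs = 4, matching y values: 2, 17 (2 points).
Total affine count: 14.
Full point count |E(F_19)| = 14 + 1 = 15.
Hasse bound: |15 − (19+1)| = |-5| = 5 ≤ 2√19 ≈ 8.7178 ✓.


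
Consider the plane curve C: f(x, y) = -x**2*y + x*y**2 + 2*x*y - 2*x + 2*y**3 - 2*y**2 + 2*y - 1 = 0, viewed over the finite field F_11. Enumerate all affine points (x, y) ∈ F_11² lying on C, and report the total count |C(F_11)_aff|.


Affine F_11-points: {(0, 2), (0, 5), (1, 4), (2, 3), (3, 2), (4, 1), (5, 0), (5, 6), (5, 9), (6, 3), (6, 7), (6, 10), (7, 9), (8, 1), (8, 8), (8, 10), (9, 7), (10, 4), (10, 6), (10, 8)}; count = 20.

For each of the 121 pairs (x, y) ∈ F_11², evaluate f(x, y) mod 11. Record the zeros.
  x = 0: [0↦10, 1↦1, 2↦0, 3↦8, 4↦4, 5↦0, 6↦8, 7↦7, 8↦9, 9↦4, 10↦4]  zeros at y ∈ {2, 5}
  x = 1: [0↦8, 1↦1, 2↦4, 3↦7, 4↦0, 5↦6, 6↦4, 7↦6, 8↦2, 9↦4, 10↦2]  zeros at y ∈ {4}
  x = 2: [0↦6, 1↦10, 2↦4, 3↦0, 4↦10, 5↦2, 6↦10, 7↦2, 8↦1, 9↦8, 10↦2]  zeros at y ∈ {3}
  x = 3: [0↦4, 1↦6, 2↦0, 3↦9, 4↦1, 5↦10, 6↦4, 7↦6, 8↦6, 9↦5, 10↦4]  zeros at y ∈ {2}
  x = 4: [0↦2, 1↦0, 2↦3, 3↦1, 4↦6, 5↦8, 6↦8, 7↦7, 8↦6, 9↦6, 10↦8]  zeros at y ∈ {1}
  x = 5: [0↦0, 1↦3, 2↦2, 3↦9, 4↦3, 5↦7, 6↦0, 7↦5, 8↦1, 9↦0, 10↦3]  zeros at y ∈ {0, 6, 9}
  x = 6: [0↦9, 1↦4, 2↦8, 3↦0, 4↦3, 5↦7, 6↦2, 7↦0, 8↦2, 9↦9, 10↦0]  zeros at y ∈ {3, 7, 10}
  x = 7: [0↦7, 1↦3, 2↦10, 3↦7, 4↦6, 5↦8, 6↦3, 7↦3, 8↦9, 9↦0, 10↦10]  zeros at y ∈ {9}
  x = 8: [0↦5, 1↦0, 2↦8, 3↦8, 4↦1, 5↦10, 6↦3, 7↦3, 8↦0, 9↦6, 10↦0]  zeros at y ∈ {1, 8, 10}
  x = 9: [0↦3, 1↦6, 2↦2, 3↦3, 4↦10, 5↦2, 6↦2, 7↦0, 8↦8, 9↦5, 10↦3]  zeros at y ∈ {7}
  x = 10: [0↦1, 1↦10, 2↦3, 3↦3, 4↦0, 5↦6, 6↦0, 7↦5, 8↦0, 9↦8, 10↦8]  zeros at y ∈ {4, 6, 8}
Collecting zeros: affine points = {(0, 2), (0, 5), (1, 4), (2, 3), (3, 2), (4, 1), (5, 0), (5, 6), (5, 9), (6, 3), (6, 7), (6, 10), (7, 9), (8, 1), (8, 8), (8, 10), (9, 7), (10, 4), (10, 6), (10, 8)}.
Total count |C(F_11)_aff| = 20.


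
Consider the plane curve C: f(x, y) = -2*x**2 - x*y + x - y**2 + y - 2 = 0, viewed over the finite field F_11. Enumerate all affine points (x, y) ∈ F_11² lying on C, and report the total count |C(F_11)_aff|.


Affine F_11-points: {(0, 5), (0, 7), (5, 8), (5, 10), (7, 6), (7, 10), (8, 7), (8, 8), (9, 5), (9, 9)}; count = 10.

For each of the 121 pairs (x, y) ∈ F_11², evaluate f(x, y) mod 11. Record the zeros.
  x = 0: [0↦9, 1↦9, 2↦7, 3↦3, 4↦8, 5↦0, 6↦1, 7↦0, 8↦8, 9↦3, 10↦7]  zeros at y ∈ {5, 7}
  x = 1: [0↦8, 1↦7, 2↦4, 3↦10, 4↦3, 5↦5, 6↦5, 7↦3, 8↦10, 9↦4, 10↦7]  zeros at y ∈ ∅
  x = 2: [0↦3, 1↦1, 2↦8, 3↦2, 4↦5, 5↦6, 6↦5, 7↦2, 8↦8, 9↦1, 10↦3]  zeros at y ∈ ∅
  x = 3: [0↦5, 1↦2, 2↦8, 3↦1, 4↦3, 5↦3, 6↦1, 7↦8, 8↦2, 9↦5, 10↦6]  zeros at y ∈ ∅
  x = 4: [0↦3, 1↦10, 2↦4, 3↦7, 4↦8, 5↦7, 6↦4, 7↦10, 8↦3, 9↦5, 10↦5]  zeros at y ∈ ∅
  x = 5: [0↦8, 1↦3, 2↦7, 3↦9, 4↦9, 5↦7, 6↦3, 7↦8, 8↦0, 9↦1, 10↦0]  zeros at y ∈ {8, 10}
  x = 6: [0↦9, 1↦3, 2↦6, 3↦7, 4↦6, 5↦3, 6↦9, 7↦2, 8↦4, 9↦4, 10↦2]  zeros at y ∈ ∅
  x = 7: [0↦6, 1↦10, 2↦1, 3↦1, 4↦10, 5↦6, 6↦0, 7↦3, 8↦4, 9↦3, 10↦0]  zeros at y ∈ {6, 10}
  x = 8: [0↦10, 1↦2, 2↦3, 3↦2, 4↦10, 5↦5, 6↦9, 7↦0, 8↦0, 9↦9, 10↦5]  zeros at y ∈ {7, 8}
  x = 9: [0↦10, 1↦1, 2↦1, 3↦10, 4↦6, 5↦0, 6↦3, 7↦4, 8↦3, 9↦0, 10↦6]  zeros at y ∈ {5, 9}
  x = 10: [0↦6, 1↦7, 2↦6, 3↦3, 4↦9, 5↦2, 6↦4, 7↦4, 8↦2, 9↦9, 10↦3]  zeros at y ∈ ∅
Collecting zeros: affine points = {(0, 5), (0, 7), (5, 8), (5, 10), (7, 6), (7, 10), (8, 7), (8, 8), (9, 5), (9, 9)}.
Total count |C(F_11)_aff| = 10.
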